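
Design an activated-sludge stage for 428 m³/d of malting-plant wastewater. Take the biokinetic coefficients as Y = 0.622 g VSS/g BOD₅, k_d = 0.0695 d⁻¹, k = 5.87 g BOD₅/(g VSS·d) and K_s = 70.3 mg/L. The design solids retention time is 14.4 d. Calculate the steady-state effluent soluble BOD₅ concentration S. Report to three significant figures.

S ≈ 2.78 mg/L

Effluent substrate depends only on kinetics and SRT: S = K_s(1 + k_d θ_c) / [θ_c(Yk − k_d) − 1] = 70.3 × (1 + 0.0695 × 14.4) / [14.4 × (0.622 × 5.87 − 0.0695) − 1] = 140.7 / 50.58 = 2.781 mg/L.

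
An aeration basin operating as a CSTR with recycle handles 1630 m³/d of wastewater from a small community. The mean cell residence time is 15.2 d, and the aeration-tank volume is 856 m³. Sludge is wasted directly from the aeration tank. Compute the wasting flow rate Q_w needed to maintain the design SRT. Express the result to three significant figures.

Q_w ≈ 56.3 m³/d

Wasting from the aeration tank: Q_w = V / θ_c = 856.0 / 15.2 = 56.32 m³/d.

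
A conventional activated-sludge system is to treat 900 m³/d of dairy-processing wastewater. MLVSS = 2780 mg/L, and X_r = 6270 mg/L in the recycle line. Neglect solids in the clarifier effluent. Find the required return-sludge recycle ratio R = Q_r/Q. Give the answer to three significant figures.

R ≈ 0.797

Mass balance around the secondary clarifier (neglecting effluent solids): R = X / (X_r − X) = 2780 / (6270 − 2780) = 0.7966.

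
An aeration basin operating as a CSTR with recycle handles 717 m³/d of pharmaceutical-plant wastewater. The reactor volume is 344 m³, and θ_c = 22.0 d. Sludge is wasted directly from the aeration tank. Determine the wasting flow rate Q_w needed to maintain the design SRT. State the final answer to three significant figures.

With mixed-liquor wasting, θ_c = V/Q_w, so Q_w = V/θ_c = 344.0/22.0 = 15.64 m³/d.

Q_w ≈ 15.6 m³/d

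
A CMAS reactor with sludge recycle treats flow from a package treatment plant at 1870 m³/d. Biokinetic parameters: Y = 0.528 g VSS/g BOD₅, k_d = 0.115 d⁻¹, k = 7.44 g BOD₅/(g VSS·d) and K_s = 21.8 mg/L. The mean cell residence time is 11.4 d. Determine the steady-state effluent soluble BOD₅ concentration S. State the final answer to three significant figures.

From the Monod/SRT balance for a CMAS, S = K_s·(1+k_d θ_c)/[θ_c·(Y k − k_d) − 1] = 21.8 × (1 + 0.115 × 11.4) / [11.4 × (0.528 × 7.44 − 0.115) − 1] = 50.38 / 42.47 = 1.186 mg/L.

S ≈ 1.19 mg/L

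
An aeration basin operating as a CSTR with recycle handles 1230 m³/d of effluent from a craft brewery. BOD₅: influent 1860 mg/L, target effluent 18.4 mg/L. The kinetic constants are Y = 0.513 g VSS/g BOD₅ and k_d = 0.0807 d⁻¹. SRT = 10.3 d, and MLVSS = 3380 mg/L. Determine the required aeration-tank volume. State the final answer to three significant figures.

Steady-state biomass mass balance: V·X·(1 + k_d·θ_c) = Y·Q·(S₀ − S)·θ_c, so V = 0.513 × 1230 × (1860 − 18.4) × 10.3 / [3380 × (1 + 0.0807 × 10.3)] = 1.2×10^7 / 6189 = 1934 m³.

V ≈ 1930 m³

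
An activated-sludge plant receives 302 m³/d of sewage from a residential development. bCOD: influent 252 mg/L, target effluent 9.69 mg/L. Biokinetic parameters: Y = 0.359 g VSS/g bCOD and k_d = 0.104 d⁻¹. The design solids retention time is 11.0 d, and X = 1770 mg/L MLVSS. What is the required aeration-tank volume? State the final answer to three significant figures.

V ≈ 76.1 m³

From the SRT design equation V = Y Q (S₀−S) θ_c / [X (1 + k_d θ_c)] = 0.359 × 302 × (252 − 9.69) × 11.0 / [1770 × (1 + 0.104 × 11.0)] = 2.89×10^5 / 3795 = 76.15 m³.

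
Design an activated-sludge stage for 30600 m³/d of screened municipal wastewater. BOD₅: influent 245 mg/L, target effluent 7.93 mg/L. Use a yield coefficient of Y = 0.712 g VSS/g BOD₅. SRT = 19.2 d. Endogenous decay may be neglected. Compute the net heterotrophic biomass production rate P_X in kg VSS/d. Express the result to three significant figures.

P_X ≈ 5170 kg VSS/d

With endogenous decay neglected, the observed yield equals the true yield: Y_obs = Y = 0.712 g VSS/g BOD₅.
ΔS = 245 − 7.93 = 237.1 mg/L, so the substrate removal rate is 30600 × 237.1/1000 = 7254 kg BOD₅/d.
Net biomass production P_X = Y_obs × Q·(S₀ − S) = 0.7120 × 7254 = 5165 kg VSS/d.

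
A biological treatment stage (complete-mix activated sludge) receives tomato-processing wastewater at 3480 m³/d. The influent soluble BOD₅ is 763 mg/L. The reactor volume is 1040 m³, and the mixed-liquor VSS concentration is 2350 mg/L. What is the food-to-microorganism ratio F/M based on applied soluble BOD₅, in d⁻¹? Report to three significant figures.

F/M = applied load / biomass = Q·S₀/(V·X) = 3480 × 763 / (1040 × 2350) = 1.086 d⁻¹.

F/M ≈ 1.09 d⁻¹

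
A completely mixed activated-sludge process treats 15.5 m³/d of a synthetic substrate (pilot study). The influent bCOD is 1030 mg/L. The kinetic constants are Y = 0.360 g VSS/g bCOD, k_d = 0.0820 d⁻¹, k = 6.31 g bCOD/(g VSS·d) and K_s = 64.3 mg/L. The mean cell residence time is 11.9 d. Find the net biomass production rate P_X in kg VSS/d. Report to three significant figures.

P_X ≈ 2.89 kg VSS/d

Effluent substrate depends only on kinetics and SRT: S = K_s(1 + k_d θ_c) / [θ_c(Yk − k_d) − 1] = 64.3 × (1 + 0.0820 × 11.9) / [11.9 × (0.360 × 6.31 − 0.0820) − 1] = 127.0 / 25.06 = 5.070 mg/L.
The observed yield is Y_obs = Y/(1 + k_d·θ_c) = 0.360 / (1 + 0.0820 × 11.9) = 0.360 / 1.976 = 0.1822 g VSS per g bCOD removed.
Q·(S₀ − S) = 15.5 × (1030 − 5.07) × 10⁻³ = 15.89 kg/d removed.
Biomass produced: P_X = Y_obs·Q·ΔS = 0.1822 × 15.89 ≈ 2.895 kg VSS/d.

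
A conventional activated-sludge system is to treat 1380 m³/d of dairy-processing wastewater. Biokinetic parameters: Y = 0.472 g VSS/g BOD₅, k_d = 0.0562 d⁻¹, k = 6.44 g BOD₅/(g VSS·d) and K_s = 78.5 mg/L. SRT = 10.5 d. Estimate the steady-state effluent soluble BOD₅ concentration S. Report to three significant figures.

S ≈ 4.12 mg/L

For a completely mixed reactor with recycle the Lawrence–McCarty relation gives S = K_s·(1 + k_d·θ_c) / [θ_c·(Y·k − k_d) − 1] = 78.5 × (1 + 0.0562 × 10.5) / [10.5 × (0.472 × 6.44 − 0.0562) − 1] = 124.8 / 30.33 = 4.116 mg/L.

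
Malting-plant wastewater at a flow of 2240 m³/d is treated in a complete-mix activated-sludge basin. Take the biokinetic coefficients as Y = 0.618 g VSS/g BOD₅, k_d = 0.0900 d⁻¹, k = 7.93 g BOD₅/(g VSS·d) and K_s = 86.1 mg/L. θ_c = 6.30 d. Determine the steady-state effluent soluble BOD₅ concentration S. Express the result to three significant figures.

S ≈ 4.60 mg/L

From the Monod/SRT balance for a CMAS, S = K_s·(1+k_d θ_c)/[θ_c·(Y k − k_d) − 1] = 86.1 × (1 + 0.0900 × 6.30) / [6.30 × (0.618 × 7.93 − 0.0900) − 1] = 134.9 / 29.31 = 4.604 mg/L.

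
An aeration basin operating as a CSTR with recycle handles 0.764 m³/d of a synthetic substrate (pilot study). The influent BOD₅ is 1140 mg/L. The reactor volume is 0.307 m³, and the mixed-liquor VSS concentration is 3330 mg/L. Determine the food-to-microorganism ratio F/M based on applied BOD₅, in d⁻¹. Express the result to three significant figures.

F/M = applied load / biomass = Q·S₀/(V·X) = 0.764 × 1140 / (0.3070 × 3330) = 0.8520 d⁻¹.

F/M ≈ 0.852 d⁻¹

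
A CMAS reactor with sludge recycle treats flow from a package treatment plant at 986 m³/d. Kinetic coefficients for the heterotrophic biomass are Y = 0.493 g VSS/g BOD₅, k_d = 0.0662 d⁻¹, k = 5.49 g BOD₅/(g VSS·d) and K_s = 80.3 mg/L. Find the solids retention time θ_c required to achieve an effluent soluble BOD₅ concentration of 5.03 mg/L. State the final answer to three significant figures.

θ_c ≈ 10.7 d

At the target effluent, Y k S/(K_s+S) = 0.493×5.49×5.03/85.33 = 0.1595 d⁻¹.
θ_c = 1/(μ − k_d) = 1/(0.1595 − 0.0662) = 1/0.09335 = 10.71 d.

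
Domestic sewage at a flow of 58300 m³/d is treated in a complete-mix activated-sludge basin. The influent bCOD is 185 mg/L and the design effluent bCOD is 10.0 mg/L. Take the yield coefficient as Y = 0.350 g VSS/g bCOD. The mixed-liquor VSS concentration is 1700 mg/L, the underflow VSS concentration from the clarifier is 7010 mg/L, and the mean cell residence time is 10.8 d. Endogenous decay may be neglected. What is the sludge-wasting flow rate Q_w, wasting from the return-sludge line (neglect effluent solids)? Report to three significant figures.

Q_w ≈ 509 m³/d

V·X = Y·Q·ΔS·θ_c gives V = 0.350 × 58300 × (185 − 10.0) × 10.8 / 1700 = 22686 m³.
θ_c = V·X/(Q_w·X_r) when wasting from the recycle, so Q_w = V·X/(θ_c·X_r) = 22686 × 1700 / (10.8 × 7010) = 509.4 m³/d.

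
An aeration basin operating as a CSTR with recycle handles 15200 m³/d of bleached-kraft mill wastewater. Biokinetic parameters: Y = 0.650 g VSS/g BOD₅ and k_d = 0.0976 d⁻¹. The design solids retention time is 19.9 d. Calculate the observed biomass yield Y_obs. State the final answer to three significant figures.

Correct the yield for decay: Y_obs = Y/(1 + k_d θ_c) = 0.650 / (1 + 0.0976 × 19.9) = 0.650 / 2.942 = 0.2209.

Y_obs ≈ 0.221 g VSS/g BOD₅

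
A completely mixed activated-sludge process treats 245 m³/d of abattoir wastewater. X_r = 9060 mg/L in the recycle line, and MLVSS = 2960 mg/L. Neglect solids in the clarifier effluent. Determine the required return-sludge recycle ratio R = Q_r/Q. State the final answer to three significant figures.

R ≈ 0.485

Solids balance on the clarifier gives (1+R)X = R·X_r, so R = X/(X_r − X) = 2960 / (9060 − 2960) = 0.4852.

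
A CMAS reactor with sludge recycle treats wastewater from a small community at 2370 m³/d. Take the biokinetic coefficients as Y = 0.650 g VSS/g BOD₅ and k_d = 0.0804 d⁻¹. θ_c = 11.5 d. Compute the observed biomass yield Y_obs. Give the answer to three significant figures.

Observed yield with endogenous decay: Y_obs = Y / (1 + k_d·θ_c) = 0.650 / (1 + 0.0804 × 11.5) = 0.650 / 1.925 = 0.3377 g VSS/g BOD₅.

Y_obs ≈ 0.338 g VSS/g BOD₅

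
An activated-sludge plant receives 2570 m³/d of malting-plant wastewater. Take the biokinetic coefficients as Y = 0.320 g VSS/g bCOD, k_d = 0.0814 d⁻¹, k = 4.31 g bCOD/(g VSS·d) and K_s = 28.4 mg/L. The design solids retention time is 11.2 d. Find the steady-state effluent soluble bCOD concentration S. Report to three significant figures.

S ≈ 4.01 mg/L

Effluent substrate depends only on kinetics and SRT: S = K_s(1 + k_d θ_c) / [θ_c(Yk − k_d) − 1] = 28.4 × (1 + 0.0814 × 11.2) / [11.2 × (0.320 × 4.31 − 0.0814) − 1] = 54.29 / 13.54 = 4.011 mg/L.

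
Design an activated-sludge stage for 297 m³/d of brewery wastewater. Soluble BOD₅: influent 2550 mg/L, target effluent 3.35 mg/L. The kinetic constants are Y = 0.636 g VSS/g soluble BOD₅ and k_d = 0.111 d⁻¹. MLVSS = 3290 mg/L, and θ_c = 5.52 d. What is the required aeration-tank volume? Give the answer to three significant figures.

V ≈ 500 m³

Rearranging the biomass balance for a CMAS with decay, V = Y·Q·ΔS·θ_c / [X·(1+k_d θ_c)] = 0.636 × 297 × (2550 − 3.35) × 5.52 / [3290 × (1 + 0.111 × 5.52)] = 2.66×10^6 / 5306 = 500.5 m³.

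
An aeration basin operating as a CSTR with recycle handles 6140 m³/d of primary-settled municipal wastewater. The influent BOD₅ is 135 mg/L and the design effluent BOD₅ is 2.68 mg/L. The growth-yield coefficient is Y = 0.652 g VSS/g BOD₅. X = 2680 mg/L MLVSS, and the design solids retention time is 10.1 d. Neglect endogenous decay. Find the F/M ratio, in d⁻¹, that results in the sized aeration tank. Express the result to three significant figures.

F/M ≈ 0.155 d⁻¹

V·X = Y·Q·ΔS·θ_c gives V = 0.652 × 6140 × (135 − 2.68) × 10.1 / 2680 = 1996 m³.
F/M = applied load / biomass = Q·S₀/(V·X) = 6140 × 135 / (1996 × 2680) = 0.1549 d⁻¹.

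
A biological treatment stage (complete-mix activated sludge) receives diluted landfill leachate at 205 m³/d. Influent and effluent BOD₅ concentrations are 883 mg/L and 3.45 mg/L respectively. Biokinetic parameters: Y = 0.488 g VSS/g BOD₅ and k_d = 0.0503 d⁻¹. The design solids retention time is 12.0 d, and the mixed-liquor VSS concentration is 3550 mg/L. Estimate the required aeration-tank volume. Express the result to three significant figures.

V ≈ 185 m³

Steady-state biomass mass balance: V·X·(1 + k_d·θ_c) = Y·Q·(S₀ − S)·θ_c, so V = 0.488 × 205 × (883 − 3.45) × 12.0 / [3550 × (1 + 0.0503 × 12.0)] = 1.06×10^6 / 5693 = 185.5 m³.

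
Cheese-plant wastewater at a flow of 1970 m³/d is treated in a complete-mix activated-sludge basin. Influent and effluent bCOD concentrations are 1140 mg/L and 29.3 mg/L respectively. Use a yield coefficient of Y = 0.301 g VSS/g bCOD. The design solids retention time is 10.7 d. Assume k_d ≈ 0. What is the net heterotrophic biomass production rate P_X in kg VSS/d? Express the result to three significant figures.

With endogenous decay neglected, the observed yield equals the true yield: Y_obs = Y = 0.301 g VSS/g bCOD.
Q·(S₀ − S) = 1970 × (1140 − 29.3) × 10⁻³ = 2188 kg/d removed.
So the net sludge growth is P_X = 0.3010 × 2188 = 658.6 kg VSS/d.

P_X ≈ 659 kg VSS/d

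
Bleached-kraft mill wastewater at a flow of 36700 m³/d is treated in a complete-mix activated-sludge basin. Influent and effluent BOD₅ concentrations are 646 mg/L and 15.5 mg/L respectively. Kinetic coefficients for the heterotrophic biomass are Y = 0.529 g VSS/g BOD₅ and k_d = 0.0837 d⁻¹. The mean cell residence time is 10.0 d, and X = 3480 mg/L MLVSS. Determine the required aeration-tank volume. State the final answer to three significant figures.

Steady-state biomass mass balance: V·X·(1 + k_d·θ_c) = Y·Q·(S₀ − S)·θ_c, so V = 0.529 × 36700 × (646 − 15.5) × 10.0 / [3480 × (1 + 0.0837 × 10.0)] = 1.22×10^8 / 6393 = 19148 m³.

V ≈ 19100 m³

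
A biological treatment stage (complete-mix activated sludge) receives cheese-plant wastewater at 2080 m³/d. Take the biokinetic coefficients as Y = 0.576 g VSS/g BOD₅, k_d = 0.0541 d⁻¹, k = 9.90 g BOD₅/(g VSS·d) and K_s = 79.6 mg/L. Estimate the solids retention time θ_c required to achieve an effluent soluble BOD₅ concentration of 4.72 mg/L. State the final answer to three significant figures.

θ_c ≈ 3.77 d

At the target effluent, Y k S/(K_s+S) = 0.576×9.90×4.72/84.32 = 0.3192 d⁻¹.
1/θ_c = 0.3192 − 0.0541 = 0.2651 d⁻¹, so θ_c = 3.772 d.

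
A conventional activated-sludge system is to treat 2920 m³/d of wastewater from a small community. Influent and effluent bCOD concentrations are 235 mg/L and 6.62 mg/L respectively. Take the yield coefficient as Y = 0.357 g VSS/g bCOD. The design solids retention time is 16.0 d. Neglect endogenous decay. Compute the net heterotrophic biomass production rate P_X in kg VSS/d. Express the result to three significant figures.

P_X ≈ 238 kg VSS/d

With endogenous decay neglected, the observed yield equals the true yield: Y_obs = Y = 0.357 g VSS/g bCOD.
Q·(S₀ − S) = 2920 × (235 − 6.62) × 10⁻³ = 666.9 kg/d removed.
P_X = Y_obs · Q(S₀ − S) = 0.3570 × 666.9 = 238.1 kg VSS/d.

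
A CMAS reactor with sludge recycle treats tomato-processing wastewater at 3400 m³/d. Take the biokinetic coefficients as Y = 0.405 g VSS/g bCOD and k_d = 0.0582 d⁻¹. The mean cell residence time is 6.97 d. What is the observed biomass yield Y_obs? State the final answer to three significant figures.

Y_obs ≈ 0.288 g VSS/g bCOD

The observed yield is Y_obs = Y/(1 + k_d·θ_c) = 0.405 / (1 + 0.0582 × 6.97) = 0.405 / 1.406 = 0.2881 g VSS per g bCOD removed.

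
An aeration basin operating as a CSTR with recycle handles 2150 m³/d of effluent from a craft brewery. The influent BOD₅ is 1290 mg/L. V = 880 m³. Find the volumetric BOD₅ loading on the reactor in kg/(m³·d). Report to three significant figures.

Applied BOD₅ load per unit volume = Q·S₀/V = (2150 × 1290/1000)/880.0 = 3.152 kg BOD₅·m⁻³·d⁻¹.

L_v ≈ 3.15 kg BOD₅/(m³·d)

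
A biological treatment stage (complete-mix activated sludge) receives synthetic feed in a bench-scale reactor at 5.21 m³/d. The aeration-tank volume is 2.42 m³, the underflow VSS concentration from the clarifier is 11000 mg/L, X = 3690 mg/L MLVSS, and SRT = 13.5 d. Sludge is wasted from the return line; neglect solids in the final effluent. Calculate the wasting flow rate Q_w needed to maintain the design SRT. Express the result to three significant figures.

Q_w ≈ 0.0601 m³/d

Q_w = (V·X)/(θ_c X_r) = 2.420 × 3690 / (13.5 × 11000) = 0.06013 m³/d.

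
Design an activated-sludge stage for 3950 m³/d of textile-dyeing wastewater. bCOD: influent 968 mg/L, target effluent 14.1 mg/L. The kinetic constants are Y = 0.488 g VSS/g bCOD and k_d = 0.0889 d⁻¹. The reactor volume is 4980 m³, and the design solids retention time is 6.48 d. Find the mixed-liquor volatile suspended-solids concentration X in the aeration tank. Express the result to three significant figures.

From V·X·(1 + k_d·θ_c) = Y·Q·(S₀ − S)·θ_c: X = 0.488 × 3950 × (968 − 14.1) × 6.48 / [4980 × (1 + 0.0889 × 6.48)] = 1518 mg/L.

X ≈ 1520 mg/L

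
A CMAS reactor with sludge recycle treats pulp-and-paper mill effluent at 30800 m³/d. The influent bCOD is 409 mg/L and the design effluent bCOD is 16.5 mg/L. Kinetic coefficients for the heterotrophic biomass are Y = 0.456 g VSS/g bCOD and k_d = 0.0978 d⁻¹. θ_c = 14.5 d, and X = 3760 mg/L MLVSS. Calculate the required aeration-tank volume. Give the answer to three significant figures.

V ≈ 8790 m³

Rearranging the biomass balance for a CMAS with decay, V = Y·Q·ΔS·θ_c / [X·(1+k_d θ_c)] = 0.456 × 30800 × (409 − 16.5) × 14.5 / [3760 × (1 + 0.0978 × 14.5)] = 7.99×10^7 / 9092 = 8791 m³.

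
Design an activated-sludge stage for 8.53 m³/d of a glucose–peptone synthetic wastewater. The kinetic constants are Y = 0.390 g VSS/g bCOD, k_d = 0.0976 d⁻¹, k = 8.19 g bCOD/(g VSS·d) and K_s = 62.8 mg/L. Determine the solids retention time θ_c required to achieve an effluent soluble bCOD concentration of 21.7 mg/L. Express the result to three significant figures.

θ_c ≈ 1.38 d

From 1/θ_c = Y·k·S/(K_s + S) − k_d: Y·k·S/(K_s+S) = 0.390 × 8.19 × 21.7 / (62.8 + 21.7) = 0.8203 d⁻¹.
1/θ_c = 0.8203 − 0.0976 = 0.7227 d⁻¹, so θ_c = 1.384 d.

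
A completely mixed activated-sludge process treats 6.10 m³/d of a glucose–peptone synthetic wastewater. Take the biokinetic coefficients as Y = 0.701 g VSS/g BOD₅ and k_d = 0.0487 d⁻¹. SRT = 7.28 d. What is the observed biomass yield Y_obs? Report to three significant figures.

Y_obs ≈ 0.518 g VSS/g BOD₅

Observed yield with endogenous decay: Y_obs = Y / (1 + k_d·θ_c) = 0.701 / (1 + 0.0487 × 7.28) = 0.701 / 1.355 = 0.5175 g VSS/g BOD₅.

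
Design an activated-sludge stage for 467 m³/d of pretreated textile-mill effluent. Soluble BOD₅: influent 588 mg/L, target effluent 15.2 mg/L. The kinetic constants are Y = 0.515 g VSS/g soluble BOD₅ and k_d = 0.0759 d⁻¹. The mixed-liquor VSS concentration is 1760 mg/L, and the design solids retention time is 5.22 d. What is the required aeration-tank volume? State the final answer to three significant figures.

V ≈ 293 m³

Steady-state biomass mass balance: V·X·(1 + k_d·θ_c) = Y·Q·(S₀ − S)·θ_c, so V = 0.515 × 467 × (588 − 15.2) × 5.22 / [1760 × (1 + 0.0759 × 5.22)] = 7.19×10^5 / 2457 = 292.6 m³.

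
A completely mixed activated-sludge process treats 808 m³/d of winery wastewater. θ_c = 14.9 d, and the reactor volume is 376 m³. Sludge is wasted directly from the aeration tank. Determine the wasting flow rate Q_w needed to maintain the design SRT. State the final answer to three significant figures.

Q_w ≈ 25.2 m³/d

For wasting at MLVSS concentration, Q_w = V/θ_c = 376.0/14.9 = 25.23 m³/d.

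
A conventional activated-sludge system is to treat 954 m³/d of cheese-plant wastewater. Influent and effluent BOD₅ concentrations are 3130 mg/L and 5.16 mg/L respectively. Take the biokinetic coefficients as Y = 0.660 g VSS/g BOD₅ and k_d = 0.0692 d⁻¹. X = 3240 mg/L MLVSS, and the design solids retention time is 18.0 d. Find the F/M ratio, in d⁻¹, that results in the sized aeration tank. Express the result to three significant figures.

F/M ≈ 0.189 d⁻¹

Steady-state biomass mass balance: V·X·(1 + k_d·θ_c) = Y·Q·(S₀ − S)·θ_c, so V = 0.660 × 954 × (3130 − 5.16) × 18.0 / [3240 × (1 + 0.0692 × 18.0)] = 3.54×10^7 / 7276 = 4868 m³.
F/M = applied load / biomass = Q·S₀/(V·X) = 954 × 3130 / (4868 × 3240) = 0.1893 d⁻¹.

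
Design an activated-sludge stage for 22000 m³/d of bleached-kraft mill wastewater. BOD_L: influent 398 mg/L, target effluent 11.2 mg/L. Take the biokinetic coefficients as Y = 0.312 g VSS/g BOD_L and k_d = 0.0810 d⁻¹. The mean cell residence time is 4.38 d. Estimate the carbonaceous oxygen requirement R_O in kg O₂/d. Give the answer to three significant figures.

R_O ≈ 5730 kg O₂/d

Correct the yield for decay: Y_obs = Y/(1 + k_d θ_c) = 0.312 / (1 + 0.0810 × 4.38) = 0.312 / 1.355 = 0.2303.
ΔS = 398 − 11.2 = 386.8 mg/L, so the substrate removal rate is 22000 × 386.8/1000 = 8510 kg BOD_L/d.
Biomass synthesised: P_X = Y_obs × 8510 = 1960 kg VSS/d.
R_O = Q·(S₀ − S) − 1.42·P_X = 8510 − 1.42 × 1960 = 5727 kg O₂/d.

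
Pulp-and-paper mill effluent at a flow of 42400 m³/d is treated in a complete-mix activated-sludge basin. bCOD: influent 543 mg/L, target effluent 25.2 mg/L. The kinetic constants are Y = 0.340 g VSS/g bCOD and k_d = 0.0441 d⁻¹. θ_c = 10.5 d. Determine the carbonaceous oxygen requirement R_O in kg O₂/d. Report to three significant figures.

R_O ≈ 14700 kg O₂/d

Y_obs = Y / (1 + k_d θ_c) = 0.340 / (1 + 0.0441 × 10.5) = 0.340 / 1.463 = 0.2324.
ΔS = 543 − 25.2 = 517.8 mg/L, so the substrate removal rate is 42400 × 517.8/1000 = 21955 kg bCOD/d.
Net sludge production P_X = 0.2324 × 21955 = 5102 kg VSS/d.
R_O = Q·(S₀ − S) − 1.42·P_X = 21955 − 1.42 × 5102 = 14710 kg O₂/d.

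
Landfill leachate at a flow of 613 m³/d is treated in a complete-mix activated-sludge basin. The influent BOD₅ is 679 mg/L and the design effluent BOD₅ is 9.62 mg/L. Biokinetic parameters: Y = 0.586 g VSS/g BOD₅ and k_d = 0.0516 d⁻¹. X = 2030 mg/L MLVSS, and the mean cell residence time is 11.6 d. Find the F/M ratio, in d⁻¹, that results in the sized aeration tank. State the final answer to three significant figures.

F/M ≈ 0.239 d⁻¹

From the SRT design equation V = Y Q (S₀−S) θ_c / [X (1 + k_d θ_c)] = 0.586 × 613 × (679 − 9.62) × 11.6 / [2030 × (1 + 0.0516 × 11.6)] = 2.79×10^6 / 3245 = 859.5 m³.
Food-to-microorganism ratio F/M = Q S₀ / (V X) = 613 × 679 / (859.5 × 2030) = 0.2385 d⁻¹.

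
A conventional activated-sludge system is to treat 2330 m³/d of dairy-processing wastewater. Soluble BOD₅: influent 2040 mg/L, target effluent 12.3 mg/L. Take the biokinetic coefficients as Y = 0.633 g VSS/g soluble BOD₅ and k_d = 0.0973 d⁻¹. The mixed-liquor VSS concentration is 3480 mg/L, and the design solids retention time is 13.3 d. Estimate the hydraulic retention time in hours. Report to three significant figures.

Steady-state biomass mass balance: V·X·(1 + k_d·θ_c) = Y·Q·(S₀ − S)·θ_c, so V = 0.633 × 2330 × (2040 − 12.3) × 13.3 / [3480 × (1 + 0.0973 × 13.3)] = 3.98×10^7 / 7983 = 4982 m³.
τ = V/Q = 4982/2330 = 2.138 d, or 51.32 h.

τ ≈ 51.3 h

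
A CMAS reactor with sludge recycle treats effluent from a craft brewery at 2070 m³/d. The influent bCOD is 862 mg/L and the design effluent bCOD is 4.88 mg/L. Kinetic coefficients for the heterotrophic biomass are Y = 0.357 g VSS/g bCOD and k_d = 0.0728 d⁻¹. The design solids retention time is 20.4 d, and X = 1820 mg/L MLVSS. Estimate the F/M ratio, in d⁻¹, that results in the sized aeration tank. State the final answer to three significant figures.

F/M ≈ 0.343 d⁻¹

Steady-state biomass mass balance: V·X·(1 + k_d·θ_c) = Y·Q·(S₀ − S)·θ_c, so V = 0.357 × 2070 × (862 − 4.88) × 20.4 / [1820 × (1 + 0.0728 × 20.4)] = 1.29×10^7 / 4523 = 2857 m³.
F/M = applied load / biomass = Q·S₀/(V·X) = 2070 × 862 / (2857 × 1820) = 0.3432 d⁻¹.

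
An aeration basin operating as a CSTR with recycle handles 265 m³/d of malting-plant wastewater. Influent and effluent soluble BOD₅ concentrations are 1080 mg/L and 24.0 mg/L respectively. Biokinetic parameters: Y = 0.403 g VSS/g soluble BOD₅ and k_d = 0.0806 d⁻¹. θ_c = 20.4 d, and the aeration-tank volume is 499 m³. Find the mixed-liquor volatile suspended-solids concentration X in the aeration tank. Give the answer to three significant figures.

X = Y·Q·ΔS·θ_c / [V·(1 + k_d θ_c)] = 0.403 × 265 × (1080 − 24.0) × 20.4 / [499 × (1 + 0.0806 × 20.4)] = 1744 mg/L.

X ≈ 1740 mg/L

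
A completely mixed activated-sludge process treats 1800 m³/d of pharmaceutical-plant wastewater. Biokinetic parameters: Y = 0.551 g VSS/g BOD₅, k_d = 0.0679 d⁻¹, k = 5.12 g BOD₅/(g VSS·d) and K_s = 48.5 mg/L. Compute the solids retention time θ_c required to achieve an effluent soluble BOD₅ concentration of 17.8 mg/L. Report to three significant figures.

θ_c ≈ 1.45 d

From 1/θ_c = Y·k·S/(K_s + S) − k_d: Y·k·S/(K_s+S) = 0.551 × 5.12 × 17.8 / (48.5 + 17.8) = 0.7574 d⁻¹.
1/θ_c = 0.7574 − 0.0679 = 0.6895 d⁻¹, so θ_c = 1.450 d.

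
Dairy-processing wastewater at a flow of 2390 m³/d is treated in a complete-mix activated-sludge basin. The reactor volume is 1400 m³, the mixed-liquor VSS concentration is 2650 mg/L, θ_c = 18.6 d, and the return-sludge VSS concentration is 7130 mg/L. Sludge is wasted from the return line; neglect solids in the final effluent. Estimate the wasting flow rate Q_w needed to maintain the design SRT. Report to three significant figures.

Q_w ≈ 28.0 m³/d

Wasting from the return line (neglecting effluent solids): Q_w = V·X / (θ_c·X_r) = 1400 × 2650 / (18.6 × 7130) = 27.98 m³/d.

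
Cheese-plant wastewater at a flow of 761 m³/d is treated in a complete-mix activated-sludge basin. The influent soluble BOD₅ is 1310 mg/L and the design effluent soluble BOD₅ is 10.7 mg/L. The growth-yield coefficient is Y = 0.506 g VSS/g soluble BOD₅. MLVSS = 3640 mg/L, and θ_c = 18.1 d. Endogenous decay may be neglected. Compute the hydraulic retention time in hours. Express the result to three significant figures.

τ ≈ 78.5 h

Biomass mass balance (decay neglected): V·X = Y·Q·(S₀ − S)·θ_c, so V = 0.506 × 761 × (1310 − 10.7) × 18.1 / 3640 = 2488 m³.
HRT = V/Q = 2488 m³ / 761 m³·d⁻¹ = 3.269 d × 24 = 78.46 h.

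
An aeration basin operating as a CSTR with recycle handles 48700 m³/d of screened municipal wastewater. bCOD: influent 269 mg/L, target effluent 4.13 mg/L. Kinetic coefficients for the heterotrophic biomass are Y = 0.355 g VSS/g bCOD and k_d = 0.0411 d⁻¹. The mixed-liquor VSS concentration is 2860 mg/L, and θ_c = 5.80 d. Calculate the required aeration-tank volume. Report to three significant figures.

V ≈ 7500 m³

From the SRT design equation V = Y Q (S₀−S) θ_c / [X (1 + k_d θ_c)] = 0.355 × 48700 × (269 − 4.13) × 5.80 / [2860 × (1 + 0.0411 × 5.80)] = 2.66×10^7 / 3542 = 7499 m³.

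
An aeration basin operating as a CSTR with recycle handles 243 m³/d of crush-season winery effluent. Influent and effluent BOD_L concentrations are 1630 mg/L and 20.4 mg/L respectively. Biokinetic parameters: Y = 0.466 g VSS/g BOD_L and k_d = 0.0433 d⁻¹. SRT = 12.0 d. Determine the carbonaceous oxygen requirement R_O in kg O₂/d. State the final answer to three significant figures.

R_O ≈ 221 kg O₂/d

Correct the yield for decay: Y_obs = Y/(1 + k_d θ_c) = 0.466 / (1 + 0.0433 × 12.0) = 0.466 / 1.520 = 0.3067.
Substrate removed = Q·(S₀ − S) = 243 m³/d × (1630 − 20.4) g/m³ = 3.91×10^5 g/d = 391.1 kg/d.
P_X = Y_obs·Q·(S₀ − S) = 0.3067 × 391.1 = 119.9 kg VSS/d.
R_O = Q·(S₀ − S) − 1.42·P_X = 391.1 − 1.42 × 119.9 = 220.8 kg O₂/d.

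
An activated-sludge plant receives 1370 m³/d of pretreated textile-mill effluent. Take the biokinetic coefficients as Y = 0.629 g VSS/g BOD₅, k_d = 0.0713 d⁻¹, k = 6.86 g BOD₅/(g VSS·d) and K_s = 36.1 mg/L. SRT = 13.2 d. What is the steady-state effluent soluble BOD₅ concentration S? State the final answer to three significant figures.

For a completely mixed reactor with recycle the Lawrence–McCarty relation gives S = K_s·(1 + k_d·θ_c) / [θ_c·(Y·k − k_d) − 1] = 36.1 × (1 + 0.0713 × 13.2) / [13.2 × (0.629 × 6.86 − 0.0713) − 1] = 70.08 / 55.02 = 1.274 mg/L.

S ≈ 1.27 mg/L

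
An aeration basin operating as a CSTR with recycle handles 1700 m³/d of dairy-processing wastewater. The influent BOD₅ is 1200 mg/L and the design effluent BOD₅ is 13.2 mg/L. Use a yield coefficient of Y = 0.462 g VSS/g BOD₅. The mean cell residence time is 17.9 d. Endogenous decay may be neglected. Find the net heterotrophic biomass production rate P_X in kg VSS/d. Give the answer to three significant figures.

P_X ≈ 932 kg VSS/d

Since k_d ≈ 0, Y_obs = Y = 0.462 g VSS/g BOD₅.
Substrate removed = Q·(S₀ − S) = 1700 m³/d × (1200 − 13.2) g/m³ = 2.02×10^6 g/d = 2018 kg/d.
Biomass produced: P_X = Y_obs·Q·ΔS = 0.4620 × 2018 ≈ 932.1 kg VSS/d.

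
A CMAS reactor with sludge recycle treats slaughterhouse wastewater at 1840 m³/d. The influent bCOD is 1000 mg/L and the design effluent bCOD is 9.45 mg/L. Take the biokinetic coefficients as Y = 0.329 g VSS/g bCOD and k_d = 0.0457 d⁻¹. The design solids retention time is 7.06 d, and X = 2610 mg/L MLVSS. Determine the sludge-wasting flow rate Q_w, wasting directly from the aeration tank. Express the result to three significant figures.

Q_w ≈ 174 m³/d

From the SRT design equation V = Y Q (S₀−S) θ_c / [X (1 + k_d θ_c)] = 0.329 × 1840 × (1000 − 9.45) × 7.06 / [2610 × (1 + 0.0457 × 7.06)] = 4.23×10^6 / 3452 = 1226 m³.
Wasting from the aeration tank: Q_w = V / θ_c = 1226 / 7.06 = 173.7 m³/d.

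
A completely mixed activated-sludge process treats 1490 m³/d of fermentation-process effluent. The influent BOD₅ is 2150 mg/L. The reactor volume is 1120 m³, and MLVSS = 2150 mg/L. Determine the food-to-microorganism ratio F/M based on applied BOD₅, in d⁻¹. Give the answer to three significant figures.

F/M ≈ 1.33 d⁻¹

Food-to-microorganism ratio F/M = Q S₀ / (V X) = 1490 × 2150 / (1120 × 2150) = 1.330 d⁻¹.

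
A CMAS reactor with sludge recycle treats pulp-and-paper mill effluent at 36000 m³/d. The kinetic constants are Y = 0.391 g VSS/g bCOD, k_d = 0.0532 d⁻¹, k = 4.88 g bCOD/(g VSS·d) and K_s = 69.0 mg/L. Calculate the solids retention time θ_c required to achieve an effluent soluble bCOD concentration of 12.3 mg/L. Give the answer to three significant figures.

Specific growth rate at S = 12.3 mg/L: μ = YkS/(K_s+S) = 0.391·4.88·12.3/(69.0+12.3) = 0.2887 d⁻¹.
1/θ_c = 0.2887 − 0.0532 = 0.2355 d⁻¹, so θ_c = 4.247 d.

θ_c ≈ 4.25 d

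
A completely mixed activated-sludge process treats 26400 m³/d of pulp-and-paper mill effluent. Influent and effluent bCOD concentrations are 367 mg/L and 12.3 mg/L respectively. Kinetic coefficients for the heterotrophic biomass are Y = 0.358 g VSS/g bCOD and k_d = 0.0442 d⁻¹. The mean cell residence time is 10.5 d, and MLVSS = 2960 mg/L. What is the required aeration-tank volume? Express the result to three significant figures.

V ≈ 8120 m³

Rearranging the biomass balance for a CMAS with decay, V = Y·Q·ΔS·θ_c / [X·(1+k_d θ_c)] = 0.358 × 26400 × (367 − 12.3) × 10.5 / [2960 × (1 + 0.0442 × 10.5)] = 3.52×10^7 / 4334 = 8122 m³.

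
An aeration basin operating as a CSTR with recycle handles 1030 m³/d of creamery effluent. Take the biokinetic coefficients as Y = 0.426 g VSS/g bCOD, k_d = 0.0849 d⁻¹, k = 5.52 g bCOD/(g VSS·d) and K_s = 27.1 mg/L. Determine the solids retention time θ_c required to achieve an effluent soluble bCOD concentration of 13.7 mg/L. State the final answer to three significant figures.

θ_c ≈ 1.42 d

Specific growth rate at S = 13.7 mg/L: μ = YkS/(K_s+S) = 0.426·5.52·13.7/(27.1+13.7) = 0.7896 d⁻¹.
1/θ_c = 0.7896 − 0.0849 = 0.7047 d⁻¹, so θ_c = 1.419 d.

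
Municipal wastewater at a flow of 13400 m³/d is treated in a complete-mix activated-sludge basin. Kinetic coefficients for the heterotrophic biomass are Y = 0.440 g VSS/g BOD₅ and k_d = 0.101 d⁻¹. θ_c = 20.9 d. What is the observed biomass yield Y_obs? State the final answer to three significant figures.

Y_obs ≈ 0.141 g VSS/g BOD₅

The observed yield is Y_obs = Y/(1 + k_d·θ_c) = 0.440 / (1 + 0.101 × 20.9) = 0.440 / 3.111 = 0.1414 g VSS per g BOD₅ removed.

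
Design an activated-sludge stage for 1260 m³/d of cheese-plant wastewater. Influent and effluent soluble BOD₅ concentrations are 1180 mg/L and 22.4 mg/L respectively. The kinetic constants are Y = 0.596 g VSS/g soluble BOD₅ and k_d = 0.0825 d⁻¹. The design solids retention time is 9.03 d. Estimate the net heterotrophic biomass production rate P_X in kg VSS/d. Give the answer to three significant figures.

P_X ≈ 498 kg VSS/d

Observed yield with endogenous decay: Y_obs = Y / (1 + k_d·θ_c) = 0.596 / (1 + 0.0825 × 9.03) = 0.596 / 1.745 = 0.3416 g VSS/g soluble BOD₅.
Mass of soluble BOD₅ removed per day: Q(S₀ − S) = 1260 × 1158 g/m³ = 1459 kg/d.
Net biomass production P_X = Y_obs × Q·(S₀ − S) = 0.3416 × 1459 = 498.2 kg VSS/d.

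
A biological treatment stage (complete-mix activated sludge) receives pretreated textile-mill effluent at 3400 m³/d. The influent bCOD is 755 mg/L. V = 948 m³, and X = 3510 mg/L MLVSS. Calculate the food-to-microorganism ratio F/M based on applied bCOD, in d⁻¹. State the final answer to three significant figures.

F/M ≈ 0.771 d⁻¹

F/M = Q·S₀ / (V·X) = 3400 × 755 / (948.0 × 3510) = 0.7715 g bCOD·(g VSS·d)⁻¹.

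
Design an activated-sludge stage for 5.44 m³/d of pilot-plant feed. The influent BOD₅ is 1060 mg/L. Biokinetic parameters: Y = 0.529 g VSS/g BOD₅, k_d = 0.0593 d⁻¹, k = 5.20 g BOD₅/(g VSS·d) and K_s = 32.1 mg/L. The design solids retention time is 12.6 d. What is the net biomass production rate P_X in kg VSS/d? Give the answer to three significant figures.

P_X ≈ 1.74 kg VSS/d

For a completely mixed reactor with recycle the Lawrence–McCarty relation gives S = K_s·(1 + k_d·θ_c) / [θ_c·(Y·k − k_d) − 1] = 32.1 × (1 + 0.0593 × 12.6) / [12.6 × (0.529 × 5.20 − 0.0593) − 1] = 56.08 / 32.91 = 1.704 mg/L.
The observed yield is Y_obs = Y/(1 + k_d·θ_c) = 0.529 / (1 + 0.0593 × 12.6) = 0.529 / 1.747 = 0.3028 g VSS per g BOD₅ removed.
Q·(S₀ − S) = 5.44 × (1060 − 1.70) × 10⁻³ = 5.757 kg/d removed.
Biomass produced: P_X = Y_obs·Q·ΔS = 0.3028 × 5.757 ≈ 1.743 kg VSS/d.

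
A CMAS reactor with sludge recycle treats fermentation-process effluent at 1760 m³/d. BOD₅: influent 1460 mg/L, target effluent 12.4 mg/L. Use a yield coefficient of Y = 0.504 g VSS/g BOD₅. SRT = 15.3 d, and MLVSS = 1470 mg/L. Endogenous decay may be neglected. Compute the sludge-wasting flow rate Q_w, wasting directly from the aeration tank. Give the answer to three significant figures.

V·X = Y·Q·ΔS·θ_c gives V = 0.504 × 1760 × (1460 − 12.4) × 15.3 / 1470 = 13365 m³.
For wasting at MLVSS concentration, Q_w = V/θ_c = 13365/15.3 = 873.5 m³/d.

Q_w ≈ 874 m³/d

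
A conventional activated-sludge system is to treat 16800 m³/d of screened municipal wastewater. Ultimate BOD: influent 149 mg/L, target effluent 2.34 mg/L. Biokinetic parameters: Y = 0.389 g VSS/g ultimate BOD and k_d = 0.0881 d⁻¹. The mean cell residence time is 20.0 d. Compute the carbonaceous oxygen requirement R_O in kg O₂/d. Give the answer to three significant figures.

Y_obs = Y / (1 + k_d θ_c) = 0.389 / (1 + 0.0881 × 20.0) = 0.389 / 2.762 = 0.1408.
Substrate removed = Q·(S₀ − S) = 16800 m³/d × (149 − 2.34) g/m³ = 2.46×10^6 g/d = 2464 kg/d.
P_X = Y_obs·Q·(S₀ − S) = 0.1408 × 2464 = 347.0 kg VSS/d.
R_O = Q·(S₀ − S) − 1.42·P_X = 2464 − 1.42 × 347.0 = 1971 kg O₂/d.

R_O ≈ 1970 kg O₂/d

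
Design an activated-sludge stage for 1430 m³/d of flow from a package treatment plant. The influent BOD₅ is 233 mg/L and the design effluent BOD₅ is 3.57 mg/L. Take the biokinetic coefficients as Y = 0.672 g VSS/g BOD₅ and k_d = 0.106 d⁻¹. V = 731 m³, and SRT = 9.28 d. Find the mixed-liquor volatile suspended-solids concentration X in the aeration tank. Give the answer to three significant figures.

Solving the biomass balance for X: X = Y Q (S₀−S) θ_c / [V (1+k_d θ_c)] = 0.672 × 1430 × (233 − 3.57) × 9.28 / [731 × (1 + 0.106 × 9.28)] = 1411 mg/L.

X ≈ 1410 mg/L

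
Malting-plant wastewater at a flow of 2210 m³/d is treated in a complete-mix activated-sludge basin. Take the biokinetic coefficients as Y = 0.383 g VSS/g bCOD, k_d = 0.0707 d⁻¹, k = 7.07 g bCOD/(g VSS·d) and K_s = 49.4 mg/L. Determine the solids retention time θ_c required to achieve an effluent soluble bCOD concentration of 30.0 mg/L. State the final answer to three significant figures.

From 1/θ_c = Y·k·S/(K_s + S) − k_d: Y·k·S/(K_s+S) = 0.383 × 7.07 × 30.0 / (49.4 + 30.0) = 1.023 d⁻¹.
θ_c = 1/(μ − k_d) = 1/(1.023 − 0.0707) = 1/0.9524 = 1.050 d.

θ_c ≈ 1.05 d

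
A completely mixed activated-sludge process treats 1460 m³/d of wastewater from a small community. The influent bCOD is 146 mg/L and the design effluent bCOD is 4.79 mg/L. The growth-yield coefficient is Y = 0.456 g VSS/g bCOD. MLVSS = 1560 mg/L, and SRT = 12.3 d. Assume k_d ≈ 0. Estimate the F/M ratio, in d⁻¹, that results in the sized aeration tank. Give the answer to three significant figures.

F/M ≈ 0.184 d⁻¹

With k_d = 0 the design equation reduces to V = Y Q (S₀−S) θ_c / X = 0.456 × 1460 × (146 − 4.79) × 12.3 / 1560 = 741.2 m³.
Food-to-microorganism ratio F/M = Q S₀ / (V X) = 1460 × 146 / (741.2 × 1560) = 0.1843 d⁻¹.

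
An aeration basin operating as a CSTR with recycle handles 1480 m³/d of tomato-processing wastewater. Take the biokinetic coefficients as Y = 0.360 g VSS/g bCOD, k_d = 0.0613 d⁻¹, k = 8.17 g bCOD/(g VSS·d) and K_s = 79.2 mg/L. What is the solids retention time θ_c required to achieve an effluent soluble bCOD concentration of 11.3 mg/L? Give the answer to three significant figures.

θ_c ≈ 3.27 d

Specific growth rate at S = 11.3 mg/L: μ = YkS/(K_s+S) = 0.360·8.17·11.3/(79.2+11.3) = 0.3672 d⁻¹.
1/θ_c = 0.3672 − 0.0613 = 0.3059 d⁻¹, so θ_c = 3.269 d.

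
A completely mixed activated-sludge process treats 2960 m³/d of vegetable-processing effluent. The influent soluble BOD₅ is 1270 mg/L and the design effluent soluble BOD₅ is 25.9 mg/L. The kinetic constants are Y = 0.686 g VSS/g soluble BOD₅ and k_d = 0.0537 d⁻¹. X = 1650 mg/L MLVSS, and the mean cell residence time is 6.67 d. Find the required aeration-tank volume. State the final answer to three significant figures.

V ≈ 7520 m³

From the SRT design equation V = Y Q (S₀−S) θ_c / [X (1 + k_d θ_c)] = 0.686 × 2960 × (1270 − 25.9) × 6.67 / [1650 × (1 + 0.0537 × 6.67)] = 1.68×10^7 / 2241 = 7519 m³.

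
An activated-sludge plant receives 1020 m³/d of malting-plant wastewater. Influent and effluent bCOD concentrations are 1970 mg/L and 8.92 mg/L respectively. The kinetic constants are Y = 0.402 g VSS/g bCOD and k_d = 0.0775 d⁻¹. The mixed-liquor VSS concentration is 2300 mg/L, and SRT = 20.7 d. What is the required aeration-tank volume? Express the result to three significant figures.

Steady-state biomass mass balance: V·X·(1 + k_d·θ_c) = Y·Q·(S₀ − S)·θ_c, so V = 0.402 × 1020 × (1970 − 8.92) × 20.7 / [2300 × (1 + 0.0775 × 20.7)] = 1.66×10^7 / 5990 = 2779 m³.

V ≈ 2780 m³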